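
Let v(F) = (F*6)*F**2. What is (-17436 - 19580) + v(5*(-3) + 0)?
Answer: -57266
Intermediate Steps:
v(F) = 6*F**3 (v(F) = (6*F)*F**2 = 6*F**3)
(-17436 - 19580) + v(5*(-3) + 0) = (-17436 - 19580) + 6*(5*(-3) + 0)**3 = -37016 + 6*(-15 + 0)**3 = -37016 + 6*(-15)**3 = -37016 + 6*(-3375) = -37016 - 20250 = -57266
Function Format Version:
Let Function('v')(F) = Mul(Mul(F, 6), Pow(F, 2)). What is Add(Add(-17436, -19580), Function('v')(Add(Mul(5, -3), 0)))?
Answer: -57266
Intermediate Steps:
Function('v')(F) = Mul(6, Pow(F, 3)) (Function('v')(F) = Mul(Mul(6, F), Pow(F, 2)) = Mul(6, Pow(F, 3)))
Add(Add(-17436, -19580), Function('v')(Add(Mul(5, -3), 0))) = Add(Add(-17436, -19580), Mul(6, Pow(Add(Mul(5, -3), 0), 3))) = Add(-37016, Mul(6, Pow(Add(-15, 0), 3))) = Add(-37016, Mul(6, Pow(-15, 3))) = Add(-37016, Mul(6, -3375)) = Add(-37016, -20250) = -57266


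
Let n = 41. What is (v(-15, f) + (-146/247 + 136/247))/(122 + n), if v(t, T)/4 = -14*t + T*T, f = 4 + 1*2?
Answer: 243038/40261 ≈ 6.0366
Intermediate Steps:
f = 6 (f = 4 + 2 = 6)
v(t, T) = -56*t + 4*T² (v(t, T) = 4*(-14*t + T*T) = 4*(-14*t + T²) = 4*(T² - 14*t) = -56*t + 4*T²)
(v(-15, f) + (-146/247 + 136/247))/(122 + n) = ((-56*(-15) + 4*6²) + (-146/247 + 136/247))/(122 + 41) = ((840 + 4*36) + (-146*1/247 + 136*(1/247)))/163 = ((840 + 144) + (-146/247 + 136/247))*(1/163) = (984 - 10/247)*(1/163) = (243038/247)*(1/163) = 243038/40261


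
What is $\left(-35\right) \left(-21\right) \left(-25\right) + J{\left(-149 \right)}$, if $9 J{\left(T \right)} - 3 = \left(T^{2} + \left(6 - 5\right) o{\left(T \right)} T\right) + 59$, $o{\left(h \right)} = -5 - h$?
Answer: $- \frac{54856}{3} \approx -18285.0$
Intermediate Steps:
$J{\left(T \right)} = \frac{62}{9} + \frac{T^{2}}{9} + \frac{T \left(-5 - T\right)}{9}$ ($J{\left(T \right)} = \frac{1}{3} + \frac{\left(T^{2} + \left(6 - 5\right) \left(-5 - T\right) T\right) + 59}{9} = \frac{1}{3} + \frac{\left(T^{2} + 1 \left(-5 - T\right) T\right) + 59}{9} = \frac{1}{3} + \frac{\left(T^{2} + \left(-5 - T\right) T\right) + 59}{9} = \frac{1}{3} + \frac{\left(T^{2} + T \left(-5 - T\right)\right) + 59}{9} = \frac{1}{3} + \frac{59 + T^{2} + T \left(-5 - T\right)}{9} = \frac{1}{3} + \left(\frac{59}{9} + \frac{T^{2}}{9} + \frac{T \left(-5 - T\right)}{9}\right) = \frac{62}{9} + \frac{T^{2}}{9} + \frac{T \left(-5 - T\right)}{9}$)
$\left(-35\right) \left(-21\right) \left(-25\right) + J{\left(-149 \right)} = \left(-35\right) \left(-21\right) \left(-25\right) + \left(\frac{62}{9} - - \frac{745}{9}\right) = 735 \left(-25\right) + \left(\frac{62}{9} + \frac{745}{9}\right) = -18375 + \frac{269}{3} = - \frac{54856}{3}$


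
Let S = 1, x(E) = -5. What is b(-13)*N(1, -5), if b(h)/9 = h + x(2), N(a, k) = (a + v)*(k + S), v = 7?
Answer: 5184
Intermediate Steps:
N(a, k) = (1 + k)*(7 + a) (N(a, k) = (a + 7)*(k + 1) = (7 + a)*(1 + k) = (1 + k)*(7 + a))
b(h) = -45 + 9*h (b(h) = 9*(h - 5) = 9*(-5 + h) = -45 + 9*h)
b(-13)*N(1, -5) = (-45 + 9*(-13))*(7 + 1 + 7*(-5) + 1*(-5)) = (-45 - 117)*(7 + 1 - 35 - 5) = -162*(-32) = 5184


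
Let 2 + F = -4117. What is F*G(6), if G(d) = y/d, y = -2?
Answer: 1373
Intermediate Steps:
F = -4119 (F = -2 - 4117 = -4119)
G(d) = -2/d
F*G(6) = -(-8238)/6 = -4119*(-1/3) = 1373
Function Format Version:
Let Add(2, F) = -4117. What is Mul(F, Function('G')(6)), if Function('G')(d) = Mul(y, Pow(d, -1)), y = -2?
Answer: 1373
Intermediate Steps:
F = -4119 (F = Add(-2, -4117) = -4119)
Function('G')(d) = Mul(-2, Pow(d, -1))
Mul(F, Function('G')(6)) = Mul(-4119, Mul(-2, Pow(6, -1))) = Mul(-4119, Mul(-2, Rational(1, 6))) = Mul(-4119, Rational(-1, 3)) = 1373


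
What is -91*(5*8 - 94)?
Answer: 4914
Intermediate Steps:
-91*(5*8 - 94) = -91*(40 - 94) = -91*(-54) = 4914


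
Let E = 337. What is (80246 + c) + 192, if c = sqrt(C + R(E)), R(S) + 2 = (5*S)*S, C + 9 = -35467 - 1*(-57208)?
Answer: 80438 + 5*sqrt(23583) ≈ 81206.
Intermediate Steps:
C = 21732 (C = -9 + (-35467 - 1*(-57208)) = -9 + (-35467 + 57208) = -9 + 21741 = 21732)
R(S) = -2 + 5*S**2 (R(S) = -2 + (5*S)*S = -2 + 5*S**2)
c = 5*sqrt(23583) (c = sqrt(21732 + (-2 + 5*337**2)) = sqrt(21732 + (-2 + 5*113569)) = sqrt(21732 + (-2 + 567845)) = sqrt(21732 + 567843) = sqrt(589575) = 5*sqrt(23583) ≈ 767.84)
(80246 + c) + 192 = (80246 + 5*sqrt(23583)) + 192 = 80438 + 5*sqrt(23583)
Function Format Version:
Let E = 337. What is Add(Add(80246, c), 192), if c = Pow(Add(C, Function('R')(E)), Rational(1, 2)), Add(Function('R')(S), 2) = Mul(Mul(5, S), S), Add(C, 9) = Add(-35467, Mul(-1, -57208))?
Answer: Add(80438, Mul(5, Pow(23583, Rational(1, 2)))) ≈ 81206.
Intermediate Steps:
C = 21732 (C = Add(-9, Add(-35467, Mul(-1, -57208))) = Add(-9, Add(-35467, 57208)) = Add(-9, 21741) = 21732)
Function('R')(S) = Add(-2, Mul(5, Pow(S, 2))) (Function('R')(S) = Add(-2, Mul(Mul(5, S), S)) = Add(-2, Mul(5, Pow(S, 2))))
c = Mul(5, Pow(23583, Rational(1, 2))) (c = Pow(Add(21732, Add(-2, Mul(5, Pow(337, 2)))), Rational(1, 2)) = Pow(Add(21732, Add(-2, Mul(5, 113569))), Rational(1, 2)) = Pow(Add(21732, Add(-2, 567845)), Rational(1, 2)) = Pow(Add(21732, 567843), Rational(1, 2)) = Pow(589575, Rational(1, 2)) = Mul(5, Pow(23583, Rational(1, 2))) ≈ 767.84)
Add(Add(80246, c), 192) = Add(Add(80246, Mul(5, Pow(23583, Rational(1, 2)))), 192) = Add(80438, Mul(5, Pow(23583, Rational(1, 2))))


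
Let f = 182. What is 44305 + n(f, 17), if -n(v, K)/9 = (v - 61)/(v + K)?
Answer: 8815606/199 ≈ 44300.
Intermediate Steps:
n(v, K) = -9*(-61 + v)/(K + v) (n(v, K) = -9*(v - 61)/(v + K) = -9*(-61 + v)/(K + v))
44305 + n(f, 17) = 44305 + 9*(61 - 1*182)/(17 + 182) = 44305 + 9*(61 - 182)/199 = 44305 + 9*(1/199)*(-121) = 44305 - 1089/199 = 8815606/199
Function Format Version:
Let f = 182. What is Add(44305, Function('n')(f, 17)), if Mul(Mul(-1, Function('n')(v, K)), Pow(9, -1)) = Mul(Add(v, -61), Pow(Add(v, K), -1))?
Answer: Rational(8815606, 199) ≈ 44300.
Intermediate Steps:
Function('n')(v, K) = Mul(-9, Pow(Add(K, v), -1), Add(-61, v)) (Function('n')(v, K) = Mul(-9, Mul(Add(v, -61), Pow(Add(v, K), -1))) = Mul(-9, Mul(Add(-61, v), Pow(Add(K, v), -1))) = Mul(-9, Mul(Pow(Add(K, v), -1), Add(-61, v))) = Mul(-9, Pow(Add(K, v), -1), Add(-61, v)))
Add(44305, Function('n')(f, 17)) = Add(44305, Mul(9, Pow(Add(17, 182), -1), Add(61, Mul(-1, 182)))) = Add(44305, Mul(9, Pow(199, -1), Add(61, -182))) = Add(44305, Mul(9, Rational(1, 199), -121)) = Add(44305, Rational(-1089, 199)) = Rational(8815606, 199)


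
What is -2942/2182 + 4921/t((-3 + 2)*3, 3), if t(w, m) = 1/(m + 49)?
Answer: 279176701/1091 ≈ 2.5589e+5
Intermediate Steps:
t(w, m) = 1/(49 + m)
-2942/2182 + 4921/t((-3 + 2)*3, 3) = -2942/2182 + 4921/(1/(49 + 3)) = -2942*1/2182 + 4921/(1/52) = -1471/1091 + 4921/(1/52) = -1471/1091 + 4921*52 = -1471/1091 + 255892 = 279176701/1091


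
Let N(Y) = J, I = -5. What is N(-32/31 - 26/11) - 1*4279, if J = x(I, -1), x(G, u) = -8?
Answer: -4287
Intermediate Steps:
J = -8
N(Y) = -8
N(-32/31 - 26/11) - 1*4279 = -8 - 1*4279 = -8 - 4279 = -4287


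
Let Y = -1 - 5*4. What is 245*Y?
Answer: -5145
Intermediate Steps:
Y = -21 (Y = -1 - 20 = -21)
245*Y = 245*(-21) = -5145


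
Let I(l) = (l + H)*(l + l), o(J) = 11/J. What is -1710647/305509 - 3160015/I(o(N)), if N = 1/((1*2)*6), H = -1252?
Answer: 91921783535/18066580224 ≈ 5.0879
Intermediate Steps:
N = 1/12 (N = 1/(2*6) = 1/12 ≈ 0.083333)
I(l) = 2*l*(-1252 + l) (I(l) = (l - 1252)*(l + l) = (-1252 + l)*(2*l) = 2*l*(-1252 + l))
-1710647/305509 - 3160015/I(o(N)) = -1710647/305509 - 3160015*1/(264*(-1252 + 11/(1/12))) = -1710647*1/305509 - 3160015*1/(264*(-1252 + 11*12)) = -1710647/305509 - 3160015*1/(264*(-1252 + 132)) = -1710647/305509 - 3160015/(2*132*(-1120)) = -1710647/305509 - 3160015/(-295680) = -1710647/305509 - 3160015*(-1/295680) = -1710647/305509 + 632003/59136 = 91921783535/18066580224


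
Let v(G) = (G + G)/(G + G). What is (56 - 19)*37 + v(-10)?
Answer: 1370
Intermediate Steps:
v(G) = 1 (v(G) = (2*G)/((2*G)) = (2*G)*(1/(2*G)) = 1)
(56 - 19)*37 + v(-10) = (56 - 19)*37 + 1 = 37*37 + 1 = 1369 + 1 = 1370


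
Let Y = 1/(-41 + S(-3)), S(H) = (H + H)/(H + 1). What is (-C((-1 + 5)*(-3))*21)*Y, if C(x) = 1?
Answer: 21/38 ≈ 0.55263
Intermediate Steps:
S(H) = 2*H/(1 + H) (S(H) = (2*H)/(1 + H) = 2*H/(1 + H))
Y = -1/38 (Y = 1/(-41 + 2*(-3)/(1 - 3)) = 1/(-41 + 2*(-3)/(-2)) = 1/(-41 + 2*(-3)*(-1/2)) = 1/(-41 + 3) = 1/(-38) = -1/38 ≈ -0.026316)
(-C((-1 + 5)*(-3))*21)*Y = (-1*1*21)*(-1/38) = -1*21*(-1/38) = -21*(-1/38) = 21/38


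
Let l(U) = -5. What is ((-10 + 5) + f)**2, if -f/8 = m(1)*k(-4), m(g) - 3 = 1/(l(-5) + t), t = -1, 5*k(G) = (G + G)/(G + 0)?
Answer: 44521/225 ≈ 197.87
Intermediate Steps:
k(G) = 2/5 (k(G) = ((G + G)/(G + 0))/5 = ((2*G)/G)/5 = (1/5)*2 = 2/5)
m(g) = 17/6 (m(g) = 3 + 1/(-5 - 1) = 3 + 1/(-6) = 3 - 1/6 = 17/6)
f = -136/15 (f = -68*2/(3*5) = -8*17/15 = -136/15 ≈ -9.0667)
((-10 + 5) + f)**2 = ((-10 + 5) - 136/15)**2 = (-5 - 136/15)**2 = (-211/15)**2 = 44521/225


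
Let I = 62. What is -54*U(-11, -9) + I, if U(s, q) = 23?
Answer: -1180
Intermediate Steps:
-54*U(-11, -9) + I = -54*23 + 62 = -1242 + 62 = -1180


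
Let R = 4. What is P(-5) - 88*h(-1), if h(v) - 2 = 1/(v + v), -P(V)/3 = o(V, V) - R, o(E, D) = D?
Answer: -105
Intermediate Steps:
P(V) = 12 - 3*V (P(V) = -3*(V - 1*4) = -3*(V - 4) = -3*(-4 + V) = 12 - 3*V)
h(v) = 2 + 1/(2*v) (h(v) = 2 + 1/(v + v) = 2 + 1/(2*v))
P(-5) - 88*h(-1) = (12 - 3*(-5)) - 88*(2 + (½)/(-1)) = (12 + 15) - 88*(2 + (½)*(-1)) = 27 - 88*(2 - ½) = 27 - 88*3/2 = 27 - 132 = -105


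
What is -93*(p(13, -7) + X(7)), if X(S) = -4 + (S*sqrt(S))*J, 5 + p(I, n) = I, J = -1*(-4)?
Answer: -372 - 2604*sqrt(7) ≈ -7261.5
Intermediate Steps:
J = 4
p(I, n) = -5 + I
X(S) = -4 + 4*S**(3/2) (X(S) = -4 + (S*sqrt(S))*4 = -4 + S**(3/2)*4 = -4 + 4*S**(3/2))
-93*(p(13, -7) + X(7)) = -93*((-5 + 13) + (-4 + 4*7**(3/2))) = -93*(8 + (-4 + 4*(7*sqrt(7)))) = -93*(8 + (-4 + 28*sqrt(7))) = -93*(4 + 28*sqrt(7)) = -372 - 2604*sqrt(7)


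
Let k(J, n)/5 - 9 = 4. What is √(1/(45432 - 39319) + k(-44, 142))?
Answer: √2428976098/6113 ≈ 8.0623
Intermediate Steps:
k(J, n) = 65 (k(J, n) = 45 + 5*4 = 45 + 20 = 65)
√(1/(45432 - 39319) + k(-44, 142)) = √(1/(45432 - 39319) + 65) = √(1/6113 + 65) = √(397346/6113) = √2428976098/6113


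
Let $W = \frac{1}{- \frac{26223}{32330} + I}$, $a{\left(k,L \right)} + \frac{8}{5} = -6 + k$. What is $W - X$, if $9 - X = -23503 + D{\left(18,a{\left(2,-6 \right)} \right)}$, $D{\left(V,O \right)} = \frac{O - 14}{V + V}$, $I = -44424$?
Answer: $- \frac{1013099682094049}{43087624290} \approx -23513.0$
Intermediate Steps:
$a{\left(k,L \right)} = - \frac{38}{5} + k$ ($a{\left(k,L \right)} = - \frac{8}{5} + \left(-6 + k\right) = - \frac{38}{5} + k$)
$D{\left(V,O \right)} = \frac{-14 + O}{2 V}$
$W = - \frac{32330}{1436254143}$ ($W = \frac{1}{- \frac{26223}{32330} - 44424} = \frac{1}{- \frac{1436254143}{32330}} = - \frac{32330}{1436254143} \approx -2.251 \cdot 10^{-5}$)
$X = \frac{2116129}{90}$ ($X = 9 - \left(-23503 + \frac{-14 + \left(- \frac{38}{5} + 2\right)}{2 \cdot 18}\right) = 9 - \left(-23503 + \frac{1}{2} \cdot \frac{1}{18} \left(-14 - \frac{28}{5}\right)\right) = 9 - \left(-23503 + \frac{1}{2} \cdot \frac{1}{18} \left(- \frac{98}{5}\right)\right) = 9 - \left(-23503 - \frac{49}{90}\right) = 9 - - \frac{2115319}{90} = 9 + \frac{2115319}{90} = \frac{2116129}{90} \approx 23513.0$)
$W - X = - \frac{32330}{1436254143} - \frac{2116129}{90} = - \frac{1013099682094049}{43087624290}$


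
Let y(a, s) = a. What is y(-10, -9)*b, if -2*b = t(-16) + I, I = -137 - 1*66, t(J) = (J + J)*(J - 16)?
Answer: 4105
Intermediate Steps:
t(J) = 2*J*(-16 + J) (t(J) = (2*J)*(-16 + J) = 2*J*(-16 + J))
I = -203 (I = -137 - 66 = -203)
b = -821/2 (b = -(2*(-16)*(-16 - 16) - 203)/2 = -(2*(-16)*(-32) - 203)/2 = -(1024 - 203)/2 = -½*821 = -821/2 ≈ -410.50)
y(-10, -9)*b = -10*(-821/2) = 4105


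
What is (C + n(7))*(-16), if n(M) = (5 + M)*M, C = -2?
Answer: -1312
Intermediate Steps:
n(M) = M*(5 + M)
(C + n(7))*(-16) = (-2 + 7*(5 + 7))*(-16) = (-2 + 7*12)*(-16) = (-2 + 84)*(-16) = 82*(-16) = -1312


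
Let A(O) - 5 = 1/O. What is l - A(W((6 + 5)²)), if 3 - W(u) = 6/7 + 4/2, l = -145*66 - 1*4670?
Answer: -14252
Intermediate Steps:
l = -14240 (l = -9570 - 4670 = -14240)
W(u) = ⅐ (W(u) = 3 - (6/7 + 4/2) = 3 - (6*(⅐) + 4*(½)) = 3 - (6/7 + 2) = 3 - 1*20/7 = 3 - 20/7 = ⅐)
A(O) = 5 + 1/O
l - A(W((6 + 5)²)) = -14240 - (5 + 1/(⅐)) = -14240 - (5 + 7) = -14240 - 1*12 = -14240 - 12 = -14252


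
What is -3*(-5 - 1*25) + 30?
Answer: 120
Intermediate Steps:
-3*(-5 - 1*25) + 30 = -3*(-5 - 25) + 30 = -3*(-30) + 30 = 90 + 30 = 120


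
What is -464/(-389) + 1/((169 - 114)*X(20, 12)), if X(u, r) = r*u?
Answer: 6125189/5134800 ≈ 1.1929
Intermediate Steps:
-464/(-389) + 1/((169 - 114)*X(20, 12)) = -464/(-389) + 1/((169 - 114)*((12*20))) = -464*(-1/389) + 1/(55*240) = 464/389 + (1/55)*(1/240) = 464/389 + 1/13200 = 6125189/5134800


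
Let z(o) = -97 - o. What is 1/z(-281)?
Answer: 1/184 ≈ 0.0054348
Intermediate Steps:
1/z(-281) = 1/(-97 - 1*(-281)) = 1/(-97 + 281) = 1/184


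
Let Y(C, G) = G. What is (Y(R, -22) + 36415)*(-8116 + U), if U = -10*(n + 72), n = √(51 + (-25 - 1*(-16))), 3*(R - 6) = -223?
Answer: -321568548 - 363930*√42 ≈ -3.2393e+8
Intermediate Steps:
R = -205/3 (R = 6 + (⅓)*(-223) = 6 - 223/3 = -205/3 ≈ -68.333)
n = √42 (n = √(51 + (-25 + 16)) = √(51 - 9) = √42 ≈ 6.4807)
U = -720 - 10*√42 (U = -10*(√42 + 72) = -10*(72 + √42) = -720 - 10*√42 ≈ -784.81)
(Y(R, -22) + 36415)*(-8116 + U) = (-22 + 36415)*(-8116 + (-720 - 10*√42)) = 36393*(-8836 - 10*√42) = -321568548 - 363930*√42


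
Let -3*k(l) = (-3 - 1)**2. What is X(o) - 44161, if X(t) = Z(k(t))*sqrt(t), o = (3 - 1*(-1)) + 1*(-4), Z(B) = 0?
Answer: -44161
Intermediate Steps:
k(l) = -16/3 (k(l) = -(-3 - 1)**2/3 = -1/3*(-4)**2 = -1/3*16 = -16/3)
o = 0 (o = (3 + 1) - 4 = 4 - 4 = 0)
X(t) = 0 (X(t) = 0*sqrt(t) = 0)
X(o) - 44161 = 0 - 44161 = -44161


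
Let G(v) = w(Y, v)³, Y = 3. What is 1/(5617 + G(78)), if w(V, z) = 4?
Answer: 1/5681 ≈ 0.00017603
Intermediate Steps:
G(v) = 64 (G(v) = 4³ = 64)
1/(5617 + G(78)) = 1/(5617 + 64) = 1/5681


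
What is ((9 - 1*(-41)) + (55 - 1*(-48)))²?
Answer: 23409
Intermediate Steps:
((9 - 1*(-41)) + (55 - 1*(-48)))² = ((9 + 41) + (55 + 48))² = (50 + 103)² = 153² = 23409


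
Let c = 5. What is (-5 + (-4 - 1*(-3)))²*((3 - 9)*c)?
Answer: -1080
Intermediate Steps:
(-5 + (-4 - 1*(-3)))²*((3 - 9)*c) = (-5 + (-4 - 1*(-3)))²*((3 - 9)*5) = (-5 + (-4 + 3))²*(-6*5) = (-5 - 1)²*(-30) = (-6)²*(-30) = 36*(-30) = -1080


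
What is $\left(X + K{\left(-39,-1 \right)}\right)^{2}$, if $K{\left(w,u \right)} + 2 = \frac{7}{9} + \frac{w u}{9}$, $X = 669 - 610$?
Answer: $\frac{312481}{81} \approx 3857.8$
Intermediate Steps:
$X = 59$ ($X = 669 - 610 = 59$)
$K{\left(w,u \right)} = - \frac{11}{9} + \frac{u w}{9}$ ($K{\left(w,u \right)} = -2 + \left(\frac{7}{9} + \frac{w u}{9}\right) = -2 + \left(7 \cdot \frac{1}{9} + u w \frac{1}{9}\right) = -2 + \left(\frac{7}{9} + \frac{u w}{9}\right) = - \frac{11}{9} + \frac{u w}{9}$)
$\left(X + K{\left(-39,-1 \right)}\right)^{2} = \left(59 - \left(\frac{11}{9} + \frac{1}{9} \left(-39\right)\right)\right)^{2} = \left(59 + \left(- \frac{11}{9} + \frac{13}{3}\right)\right)^{2} = \left(59 + \frac{28}{9}\right)^{2} = \left(\frac{559}{9}\right)^{2} = \frac{312481}{81}$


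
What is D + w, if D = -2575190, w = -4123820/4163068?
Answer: -2680173801685/1040767 ≈ -2.5752e+6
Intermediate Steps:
w = -1030955/1040767 (w = -4123820*1/4163068 = -1030955/1040767 ≈ -0.99057)
D + w = -2575190 - 1030955/1040767 = -2680173801685/1040767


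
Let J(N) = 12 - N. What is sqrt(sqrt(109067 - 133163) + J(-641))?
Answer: sqrt(653 + 4*I*sqrt(1506)) ≈ 25.731 + 3.0163*I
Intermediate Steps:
sqrt(sqrt(109067 - 133163) + J(-641)) = sqrt(sqrt(109067 - 133163) + (12 - 1*(-641))) = sqrt(sqrt(-24096) + (12 + 641)) = sqrt(4*I*sqrt(1506) + 653) = sqrt(653 + 4*I*sqrt(1506))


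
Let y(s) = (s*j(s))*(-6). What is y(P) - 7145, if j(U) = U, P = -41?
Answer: -17231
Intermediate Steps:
y(s) = -6*s² (y(s) = (s*s)*(-6) = s²*(-6) = -6*s²)
y(P) - 7145 = -6*(-41)² - 7145 = -6*1681 - 7145 = -10086 - 7145 = -17231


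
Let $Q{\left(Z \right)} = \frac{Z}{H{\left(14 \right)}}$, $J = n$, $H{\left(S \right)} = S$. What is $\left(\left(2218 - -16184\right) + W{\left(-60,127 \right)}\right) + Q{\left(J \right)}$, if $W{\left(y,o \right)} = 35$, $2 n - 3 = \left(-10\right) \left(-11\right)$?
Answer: $\frac{516349}{28} \approx 18441.0$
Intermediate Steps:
$n = \frac{113}{2}$ ($n = \frac{3}{2} + \frac{\left(-10\right) \left(-11\right)}{2} = \frac{3}{2} + \frac{1}{2} \cdot 110 = \frac{3}{2} + 55 = \frac{113}{2} \approx 56.5$)
$J = \frac{113}{2} \approx 56.5$
$Q{\left(Z \right)} = \frac{Z}{14}$
$\left(\left(2218 - -16184\right) + W{\left(-60,127 \right)}\right) + Q{\left(J \right)} = \left(\left(2218 - -16184\right) + 35\right) + \frac{1}{14} \cdot \frac{113}{2} = \left(\left(2218 + 16184\right) + 35\right) + \frac{113}{28} = \left(18402 + 35\right) + \frac{113}{28} = 18437 + \frac{113}{28} = \frac{516349}{28}$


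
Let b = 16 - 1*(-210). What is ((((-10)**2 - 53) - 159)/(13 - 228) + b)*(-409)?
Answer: -19919118/215 ≈ -92647.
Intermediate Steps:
b = 226 (b = 16 + 210 = 226)
((((-10)**2 - 53) - 159)/(13 - 228) + b)*(-409) = ((((-10)**2 - 53) - 159)/(13 - 228) + 226)*(-409) = (((100 - 53) - 159)/(-215) + 226)*(-409) = ((47 - 159)*(-1/215) + 226)*(-409) = (-112*(-1/215) + 226)*(-409) = (112/215 + 226)*(-409) = (48702/215)*(-409) = -19919118/215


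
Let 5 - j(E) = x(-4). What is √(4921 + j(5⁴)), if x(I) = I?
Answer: √4930 ≈ 70.214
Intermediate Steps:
j(E) = 9 (j(E) = 5 - 1*(-4) = 5 + 4 = 9)
√(4921 + j(5⁴)) = √(4921 + 9) = √4930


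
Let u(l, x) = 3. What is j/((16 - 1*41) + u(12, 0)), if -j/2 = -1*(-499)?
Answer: 499/11 ≈ 45.364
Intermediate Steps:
j = -998 (j = -(-2)*(-499) = -2*499 = -998)
j/((16 - 1*41) + u(12, 0)) = -998/((16 - 1*41) + 3) = -998/((16 - 41) + 3) = -998/(-25 + 3) = -998/(-22) = -998*(-1/22) = 499/11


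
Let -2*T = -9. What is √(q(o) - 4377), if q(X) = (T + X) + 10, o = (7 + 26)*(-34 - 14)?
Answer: I*√23786/2 ≈ 77.114*I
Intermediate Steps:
T = 9/2 (T = -½*(-9) = 9/2 ≈ 4.5000)
o = -1584 (o = 33*(-48) = -1584)
q(X) = 29/2 + X (q(X) = (9/2 + X) + 10 = 29/2 + X)
√(q(o) - 4377) = √((29/2 - 1584) - 4377) = √(-3139/2 - 4377) = √(-11893/2) = I*√23786/2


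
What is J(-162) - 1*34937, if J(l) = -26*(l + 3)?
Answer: -30803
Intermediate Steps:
J(l) = -78 - 26*l (J(l) = -26*(3 + l) = -78 - 26*l)
J(-162) - 1*34937 = (-78 - 26*(-162)) - 1*34937 = (-78 + 4212) - 34937 = 4134 - 34937 = -30803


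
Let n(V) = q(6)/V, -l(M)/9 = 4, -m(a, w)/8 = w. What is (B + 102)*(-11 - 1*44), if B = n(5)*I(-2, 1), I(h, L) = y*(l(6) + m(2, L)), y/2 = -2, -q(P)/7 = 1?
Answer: 7942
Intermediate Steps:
q(P) = -7 (q(P) = -7*1 = -7)
m(a, w) = -8*w
l(M) = -36 (l(M) = -9*4 = -36)
y = -4 (y = 2*(-2) = -4)
n(V) = -7/V
I(h, L) = 144 + 32*L (I(h, L) = -4*(-36 - 8*L) = 144 + 32*L)
B = -1232/5 (B = (-7/5)*(144 + 32*1) = (-7*1/5)*(144 + 32) = -7/5*176 = -1232/5 ≈ -246.40)
(B + 102)*(-11 - 1*44) = (-1232/5 + 102)*(-11 - 1*44) = -722*(-11 - 44)/5 = -722/5*(-55) = 7942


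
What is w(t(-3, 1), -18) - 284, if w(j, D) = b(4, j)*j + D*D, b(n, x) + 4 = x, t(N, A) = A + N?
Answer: 52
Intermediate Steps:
b(n, x) = -4 + x
w(j, D) = D² + j*(-4 + j) (w(j, D) = (-4 + j)*j + D*D = j*(-4 + j) + D² = D² + j*(-4 + j))
w(t(-3, 1), -18) - 284 = ((-18)² + (1 - 3)*(-4 + (1 - 3))) - 284 = (324 - 2*(-4 - 2)) - 284 = (324 - 2*(-6)) - 284 = (324 + 12) - 284 = 336 - 284 = 52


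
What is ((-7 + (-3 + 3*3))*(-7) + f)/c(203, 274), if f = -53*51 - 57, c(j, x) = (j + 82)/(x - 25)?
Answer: -228499/95 ≈ -2405.3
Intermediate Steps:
c(j, x) = (82 + j)/(-25 + x)
f = -2760 (f = -2703 - 57 = -2760)
((-7 + (-3 + 3*3))*(-7) + f)/c(203, 274) = ((-7 + (-3 + 3*3))*(-7) - 2760)/(((82 + 203)/(-25 + 274))) = ((-7 + (-3 + 9))*(-7) - 2760)/((285/249)) = ((-7 + 6)*(-7) - 2760)/(((1/249)*285)) = (-1*(-7) - 2760)/(95/83) = (7 - 2760)*(83/95) = -2753*83/95 = -228499/95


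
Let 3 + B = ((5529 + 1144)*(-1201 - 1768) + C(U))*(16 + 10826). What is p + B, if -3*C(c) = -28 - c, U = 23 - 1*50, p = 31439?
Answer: -214803154304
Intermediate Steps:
U = -27 (U = 23 - 50 = -27)
C(c) = 28/3 + c/3 (C(c) = -(-28 - c)/3 = 28/3 + c/3)
B = -214803185743 (B = -3 + ((5529 + 1144)*(-1201 - 1768) + (28/3 + (1/3)*(-27)))*(16 + 10826) = -3 + (6673*(-2969) + (28/3 - 9))*10842 = -3 + (-19812137 + 1/3)*10842 = -3 - 59436410/3*10842 = -3 - 214803185740 = -214803185743)
p + B = 31439 - 214803185743 = -214803154304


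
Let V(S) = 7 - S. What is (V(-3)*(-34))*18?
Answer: -6120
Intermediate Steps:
(V(-3)*(-34))*18 = ((7 - 1*(-3))*(-34))*18 = ((7 + 3)*(-34))*18 = (10*(-34))*18 = -340*18 = -6120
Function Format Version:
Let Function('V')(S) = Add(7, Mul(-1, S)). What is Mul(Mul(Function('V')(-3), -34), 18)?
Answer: -6120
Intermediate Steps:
Mul(Mul(Function('V')(-3), -34), 18) = Mul(Mul(Add(7, Mul(-1, -3)), -34), 18) = Mul(Mul(Add(7, 3), -34), 18) = Mul(Mul(10, -34), 18) = Mul(-340, 18) = -6120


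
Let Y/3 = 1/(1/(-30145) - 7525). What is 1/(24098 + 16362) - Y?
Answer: 1942920613/4588995978980 ≈ 0.00042339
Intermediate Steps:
Y = -90435/226841126 (Y = 3/(1/(-30145) - 7525) = 3/(-1/30145 - 7525) = 3/(-226841126/30145) = 3*(-30145/226841126) = -90435/226841126 ≈ -0.00039867)
1/(24098 + 16362) - Y = 1/(24098 + 16362) - 1*(-90435/226841126) = 1/40460 + 90435/226841126 = 1942920613/4588995978980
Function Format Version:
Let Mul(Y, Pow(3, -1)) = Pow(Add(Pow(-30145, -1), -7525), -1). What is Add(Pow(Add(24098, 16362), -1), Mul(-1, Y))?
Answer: Rational(1942920613, 4588995978980) ≈ 0.00042339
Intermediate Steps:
Y = Rational(-90435, 226841126) (Y = Mul(3, Pow(Add(Pow(-30145, -1), -7525), -1)) = Mul(3, Pow(Add(Rational(-1, 30145), -7525), -1)) = Mul(3, Pow(Rational(-226841126, 30145), -1)) = Mul(3, Rational(-30145, 226841126)) = Rational(-90435, 226841126) ≈ -0.00039867)
Add(Pow(Add(24098, 16362), -1), Mul(-1, Y)) = Add(Pow(Add(24098, 16362), -1), Mul(-1, Rational(-90435, 226841126))) = Add(Pow(40460, -1), Rational(90435, 226841126)) = Add(Rational(1, 40460), Rational(90435, 226841126)) = Rational(1942920613, 4588995978980)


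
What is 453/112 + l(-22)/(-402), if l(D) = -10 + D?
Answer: 92845/22512 ≈ 4.1242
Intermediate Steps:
453/112 + l(-22)/(-402) = 453/112 + (-10 - 22)/(-402) = 453*(1/112) - 32*(-1/402) = 453/112 + 16/201 = 92845/22512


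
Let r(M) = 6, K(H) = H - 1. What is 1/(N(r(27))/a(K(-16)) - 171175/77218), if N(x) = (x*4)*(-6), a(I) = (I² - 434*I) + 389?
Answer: -77758526/173763149 ≈ -0.44750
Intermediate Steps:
K(H) = -1 + H
a(I) = 389 + I² - 434*I
N(x) = -24*x (N(x) = (4*x)*(-6) = -24*x)
1/(N(r(27))/a(K(-16)) - 171175/77218) = 1/((-24*6)/(389 + (-1 - 16)² - 434*(-1 - 16)) - 171175/77218) = 1/(-144/(389 + (-17)² - 434*(-17)) - 171175*1/77218) = 1/(-144/(389 + 289 + 7378) - 171175/77218) = 1/(-144/8056 - 171175/77218) = 1/(-144*1/8056 - 171175/77218) = 1/(-18/1007 - 171175/77218) = 1/(-173763149/77758526) = -77758526/173763149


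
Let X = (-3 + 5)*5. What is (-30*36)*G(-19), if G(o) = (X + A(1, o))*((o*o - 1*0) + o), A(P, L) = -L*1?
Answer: -10711440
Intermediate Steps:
X = 10 (X = 2*5 = 10)
A(P, L) = -L
G(o) = (10 - o)*(o + o**2) (G(o) = (10 - o)*((o*o - 1*0) + o) = (10 - o)*((o**2 + 0) + o) = (10 - o)*(o**2 + o) = (10 - o)*(o + o**2))
(-30*36)*G(-19) = (-30*36)*(-19*(10 - 1*(-19)**2 + 9*(-19))) = -(-20520)*(10 - 1*361 - 171) = -(-20520)*(10 - 361 - 171) = -(-20520)*(-522) = -1080*9918 = -10711440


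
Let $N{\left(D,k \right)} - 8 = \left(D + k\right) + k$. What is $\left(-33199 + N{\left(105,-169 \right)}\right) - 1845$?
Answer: $-35269$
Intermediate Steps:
$N{\left(D,k \right)} = 8 + D + 2 k$ ($N{\left(D,k \right)} = 8 + \left(\left(D + k\right) + k\right) = 8 + \left(D + 2 k\right) = 8 + D + 2 k$)
$\left(-33199 + N{\left(105,-169 \right)}\right) - 1845 = \left(-33199 + \left(8 + 105 + 2 \left(-169\right)\right)\right) - 1845 = \left(-33199 + \left(8 + 105 - 338\right)\right) - 1845 = \left(-33199 - 225\right) - 1845 = -33424 - 1845 = -35269$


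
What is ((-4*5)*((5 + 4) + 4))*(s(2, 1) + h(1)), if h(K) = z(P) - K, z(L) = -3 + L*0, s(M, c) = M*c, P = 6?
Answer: 520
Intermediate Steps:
z(L) = -3 (z(L) = -3 + 0 = -3)
h(K) = -3 - K
((-4*5)*((5 + 4) + 4))*(s(2, 1) + h(1)) = ((-4*5)*((5 + 4) + 4))*(2*1 + (-3 - 1*1)) = (-20*(9 + 4))*(2 + (-3 - 1)) = (-20*13)*(2 - 4) = -260*(-2) = 520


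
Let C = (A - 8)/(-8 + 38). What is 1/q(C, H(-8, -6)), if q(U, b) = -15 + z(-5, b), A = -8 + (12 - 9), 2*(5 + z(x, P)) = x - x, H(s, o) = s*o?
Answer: -1/20 ≈ -0.050000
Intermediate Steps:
H(s, o) = o*s
z(x, P) = -5 (z(x, P) = -5 + (x - x)/2 = -5 + (1/2)*0 = -5 + 0 = -5)
A = -5 (A = -8 + 3 = -5)
C = -13/30 (C = (-5 - 8)/(-8 + 38) = -13/30 ≈ -0.43333)
q(U, b) = -20 (q(U, b) = -15 - 5 = -20)
1/q(C, H(-8, -6)) = 1/(-20) = -1/20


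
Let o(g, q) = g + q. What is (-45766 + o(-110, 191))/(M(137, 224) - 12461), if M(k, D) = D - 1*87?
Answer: 45685/12324 ≈ 3.7070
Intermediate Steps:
M(k, D) = -87 + D (M(k, D) = D - 87 = -87 + D)
(-45766 + o(-110, 191))/(M(137, 224) - 12461) = (-45766 + (-110 + 191))/((-87 + 224) - 12461) = (-45766 + 81)/(137 - 12461) = -45685/(-12324) = -45685*(-1/12324) = 45685/12324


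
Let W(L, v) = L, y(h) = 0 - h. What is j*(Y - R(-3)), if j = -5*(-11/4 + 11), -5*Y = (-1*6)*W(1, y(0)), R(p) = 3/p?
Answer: -363/4 ≈ -90.750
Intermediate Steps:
y(h) = -h
Y = 6/5 (Y = -(-1*6)/5 = -(-6)/5 = -⅕*(-6) = 6/5 ≈ 1.2000)
j = -165/4 (j = -5*(-11*¼ + 11) = -5*(-11/4 + 11) = -5*33/4 = -165/4 ≈ -41.250)
j*(Y - R(-3)) = -165*(6/5 - 3/(-3))/4 = -165*(6/5 - 3*(-1)/3)/4 = -165*(6/5 - 1*(-1))/4 = -165*(6/5 + 1)/4 = -165/4*11/5 = -363/4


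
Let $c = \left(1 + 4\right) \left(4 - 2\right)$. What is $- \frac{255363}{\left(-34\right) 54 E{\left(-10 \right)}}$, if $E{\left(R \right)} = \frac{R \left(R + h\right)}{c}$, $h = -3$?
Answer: $\frac{85121}{7956} \approx 10.699$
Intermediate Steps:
$c = 10$ ($c = 5 \cdot 2 = 10$)
$E{\left(R \right)} = \frac{R \left(-3 + R\right)}{10}$ ($E{\left(R \right)} = \frac{R \left(R - 3\right)}{10} = R \left(-3 + R\right) \frac{1}{10} = \frac{R \left(-3 + R\right)}{10}$)
$- \frac{255363}{\left(-34\right) 54 E{\left(-10 \right)}} = - \frac{255363}{\left(-34\right) 54 \cdot \frac{1}{10} \left(-10\right) \left(-3 - 10\right)} = - \frac{255363}{\left(-1836\right) \frac{1}{10} \left(-10\right) \left(-13\right)} = - \frac{255363}{\left(-1836\right) 13} = - \frac{255363}{-23868} = \left(-255363\right) \left(- \frac{1}{23868}\right) = \frac{85121}{7956}$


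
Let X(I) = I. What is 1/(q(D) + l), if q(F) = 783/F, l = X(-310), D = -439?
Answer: -439/136873 ≈ -0.0032074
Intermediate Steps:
l = -310
1/(q(D) + l) = 1/(783/(-439) - 310) = 1/(783*(-1/439) - 310) = 1/(-783/439 - 310) = 1/(-136873/439) = -439/136873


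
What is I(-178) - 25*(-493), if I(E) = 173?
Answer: 12498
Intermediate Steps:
I(-178) - 25*(-493) = 173 - 25*(-493) = 173 - 1*(-12325) = 173 + 12325 = 12498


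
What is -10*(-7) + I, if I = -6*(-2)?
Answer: 82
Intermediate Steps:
I = 12
-10*(-7) + I = -10*(-7) + 12 = 70 + 12 = 82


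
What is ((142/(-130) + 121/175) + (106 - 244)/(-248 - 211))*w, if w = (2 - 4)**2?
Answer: -139544/348075 ≈ -0.40090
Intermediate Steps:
w = 4 (w = (-2)**2 = 4)
((142/(-130) + 121/175) + (106 - 244)/(-248 - 211))*w = ((142/(-130) + 121/175) + (106 - 244)/(-248 - 211))*4 = ((142*(-1/130) + 121*(1/175)) - 138/(-459))*4 = ((-71/65 + 121/175) - 138*(-1/459))*4 = (-912/2275 + 46/153)*4 = -34886/348075*4 = -139544/348075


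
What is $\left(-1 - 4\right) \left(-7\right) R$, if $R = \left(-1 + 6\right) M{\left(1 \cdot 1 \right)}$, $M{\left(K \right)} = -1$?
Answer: $-175$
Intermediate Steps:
$R = -5$ ($R = \left(-1 + 6\right) \left(-1\right) = 5 \left(-1\right) = -5$)
$\left(-1 - 4\right) \left(-7\right) R = \left(-1 - 4\right) \left(-7\right) \left(-5\right) = \left(-5\right) \left(-7\right) \left(-5\right) = 35 \left(-5\right) = -175$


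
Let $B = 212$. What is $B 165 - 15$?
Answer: $34965$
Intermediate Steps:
$B 165 - 15 = 212 \cdot 165 - 15 = 34980 - 15 = 34965$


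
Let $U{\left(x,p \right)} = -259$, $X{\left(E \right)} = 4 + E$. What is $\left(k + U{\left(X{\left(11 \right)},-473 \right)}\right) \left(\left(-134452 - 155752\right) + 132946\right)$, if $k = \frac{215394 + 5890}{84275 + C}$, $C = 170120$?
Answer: $\frac{10326664388418}{254395} \approx 4.0593 \cdot 10^{7}$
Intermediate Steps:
$k = \frac{221284}{254395}$ ($k = \frac{215394 + 5890}{84275 + 170120} = \frac{221284}{254395} \approx 0.86984$)
$\left(k + U{\left(X{\left(11 \right)},-473 \right)}\right) \left(\left(-134452 - 155752\right) + 132946\right) = \left(\frac{221284}{254395} - 259\right) \left(\left(-134452 - 155752\right) + 132946\right) = - \frac{65667021 \left(\left(-134452 - 155752\right) + 132946\right)}{254395} = - \frac{65667021 \left(-290204 + 132946\right)}{254395} = \left(- \frac{65667021}{254395}\right) \left(-157258\right) = \frac{10326664388418}{254395}$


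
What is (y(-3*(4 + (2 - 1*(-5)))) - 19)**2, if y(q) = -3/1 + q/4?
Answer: 14641/16 ≈ 915.06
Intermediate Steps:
y(q) = -3 + q/4 (y(q) = -3*1 + q*(1/4) = -3 + q/4)
(y(-3*(4 + (2 - 1*(-5)))) - 19)**2 = ((-3 + (-3*(4 + (2 - 1*(-5))))/4) - 19)**2 = ((-3 + (-3*(4 + (2 + 5)))/4) - 19)**2 = ((-3 + (-3*(4 + 7))/4) - 19)**2 = ((-3 + (-3*11)/4) - 19)**2 = ((-3 + (1/4)*(-33)) - 19)**2 = ((-3 - 33/4) - 19)**2 = (-45/4 - 19)**2 = (-121/4)**2 = 14641/16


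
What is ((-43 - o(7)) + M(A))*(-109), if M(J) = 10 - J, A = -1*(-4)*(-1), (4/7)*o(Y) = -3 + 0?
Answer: 10355/4 ≈ 2588.8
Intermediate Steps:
o(Y) = -21/4 (o(Y) = 7*(-3 + 0)/4 = (7/4)*(-3) = -21/4)
A = -4 (A = 4*(-1) = -4)
((-43 - o(7)) + M(A))*(-109) = ((-43 - 1*(-21/4)) + (10 - 1*(-4)))*(-109) = ((-43 + 21/4) + (10 + 4))*(-109) = (-151/4 + 14)*(-109) = -95/4*(-109) = 10355/4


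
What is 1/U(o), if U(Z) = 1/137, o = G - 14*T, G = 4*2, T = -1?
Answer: 137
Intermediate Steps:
G = 8
o = 22 (o = 8 - 14*(-1) = 8 + 14 = 22)
U(Z) = 1/137
1/U(o) = 1/(1/137) = 137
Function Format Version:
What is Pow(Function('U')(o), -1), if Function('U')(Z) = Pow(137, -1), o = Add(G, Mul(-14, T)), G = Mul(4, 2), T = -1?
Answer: 137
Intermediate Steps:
G = 8
o = 22 (o = Add(8, Mul(-14, -1)) = Add(8, 14) = 22)
Function('U')(Z) = Rational(1, 137)
Pow(Function('U')(o), -1) = Pow(Rational(1, 137), -1) = 137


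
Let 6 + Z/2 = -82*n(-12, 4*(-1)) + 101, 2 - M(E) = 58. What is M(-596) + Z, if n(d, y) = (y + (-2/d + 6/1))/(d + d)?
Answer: 5357/36 ≈ 148.81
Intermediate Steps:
M(E) = -56 (M(E) = 2 - 1*58 = 2 - 58 = -56)
n(d, y) = (6 + y - 2/d)/(2*d) (n(d, y) = (y + (-2/d + 6*1))/((2*d)) = (y + (-2/d + 6))*(1/(2*d)) = (y + (6 - 2/d))*(1/(2*d)) = (6 + y - 2/d)*(1/(2*d)) = (6 + y - 2/d)/(2*d))
Z = 7373/36 (Z = -12 + 2*(-41*(-2 - 12*(6 + 4*(-1)))/(-12)² + 101) = -12 + 2*(-41*(-2 - 12*(6 - 4))/144 + 101) = -12 + 2*(-41*(-2 - 12*2)/144 + 101) = -12 + 2*(-41*(-2 - 24)/144 + 101) = -12 + 2*(-41*(-26)/144 + 101) = -12 + 2*(-82*(-13/144) + 101) = -12 + 2*(533/72 + 101) = -12 + 2*(7805/72) = -12 + 7805/36 = 7373/36 ≈ 204.81)
M(-596) + Z = -56 + 7373/36 = 5357/36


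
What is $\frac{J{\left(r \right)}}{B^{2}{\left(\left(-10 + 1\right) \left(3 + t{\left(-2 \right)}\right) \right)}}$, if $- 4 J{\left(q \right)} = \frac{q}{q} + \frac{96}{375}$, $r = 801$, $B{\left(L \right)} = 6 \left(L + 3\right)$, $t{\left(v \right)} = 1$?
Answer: $- \frac{157}{19602000} \approx -8.0094 \cdot 10^{-6}$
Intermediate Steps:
$B{\left(L \right)} = 18 + 6 L$ ($B{\left(L \right)} = 6 \left(3 + L\right) = 18 + 6 L$)
$J{\left(q \right)} = - \frac{157}{500}$ ($J{\left(q \right)} = - \frac{\frac{q}{q} + \frac{96}{375}}{4} = - \frac{1 + 96 \cdot \frac{1}{375}}{4} = - \frac{1 + \frac{32}{125}}{4} = \left(- \frac{1}{4}\right) \frac{157}{125} = - \frac{157}{500}$)
$\frac{J{\left(r \right)}}{B^{2}{\left(\left(-10 + 1\right) \left(3 + t{\left(-2 \right)}\right) \right)}} = - \frac{157}{500 \left(18 + 6 \left(-10 + 1\right) \left(3 + 1\right)\right)^{2}} = - \frac{157}{500 \left(18 + 6 \left(\left(-9\right) 4\right)\right)^{2}} = - \frac{157}{500 \left(18 + 6 \left(-36\right)\right)^{2}} = - \frac{157}{500 \left(18 - 216\right)^{2}} = - \frac{157}{500 \left(-198\right)^{2}} = - \frac{157}{500 \cdot 39204} = \left(- \frac{157}{500}\right) \frac{1}{39204} = - \frac{157}{19602000}$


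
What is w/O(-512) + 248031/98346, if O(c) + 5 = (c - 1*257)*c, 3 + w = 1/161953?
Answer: 5271851644590907/2090331806244858 ≈ 2.5220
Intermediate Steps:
w = -485858/161953 (w = -3 + 1/161953 = -485858/161953 ≈ -3.0000)
O(c) = -5 + c*(-257 + c) (O(c) = -5 + (c - 1*257)*c = -5 + (c - 257)*c = -5 + (-257 + c)*c = -5 + c*(-257 + c))
w/O(-512) + 248031/98346 = -485858/(161953*(-5 + (-512)² - 257*(-512))) + 248031/98346 = -485858/(161953*(-5 + 262144 + 131584)) + 248031*(1/98346) = -485858/161953/393723 + 82677/32782 = -485858/161953*1/393723 + 82677/32782 = -485858/63764621019 + 82677/32782 = 5271851644590907/2090331806244858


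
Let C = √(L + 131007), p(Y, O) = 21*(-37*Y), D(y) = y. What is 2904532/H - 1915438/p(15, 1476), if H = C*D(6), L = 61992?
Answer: 273634/1665 + 1452266*√192999/578997 ≈ 1266.3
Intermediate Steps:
p(Y, O) = -777*Y
C = √192999 (C = √(61992 + 131007) = √192999 ≈ 439.32)
H = 6*√192999 (H = √192999*6 = 6*√192999 ≈ 2635.9)
2904532/H - 1915438/p(15, 1476) = 2904532/((6*√192999)) - 1915438/((-777*15)) = 2904532*(√192999/1157994) - 1915438/(-11655) = 1452266*√192999/578997 - 1915438*(-1/11655) = 1452266*√192999/578997 + 273634/1665 = 273634/1665 + 1452266*√192999/578997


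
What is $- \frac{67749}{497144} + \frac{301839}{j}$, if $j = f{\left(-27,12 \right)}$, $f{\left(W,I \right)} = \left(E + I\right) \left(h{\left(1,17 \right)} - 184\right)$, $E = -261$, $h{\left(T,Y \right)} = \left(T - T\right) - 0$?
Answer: $\frac{3061530409}{474523948} \approx 6.4518$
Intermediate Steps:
$h{\left(T,Y \right)} = 0$ ($h{\left(T,Y \right)} = 0 + 0 = 0$)
$f{\left(W,I \right)} = 48024 - 184 I$ ($f{\left(W,I \right)} = \left(-261 + I\right) \left(0 - 184\right) = \left(-261 + I\right) \left(-184\right) = 48024 - 184 I$)
$j = 45816$ ($j = 48024 - 2208 = 45816$)
$- \frac{67749}{497144} + \frac{301839}{j} = - \frac{67749}{497144} + \frac{301839}{45816} = \left(-67749\right) \frac{1}{497144} + 301839 \cdot \frac{1}{45816} = - \frac{67749}{497144} + \frac{100613}{15272} = \frac{3061530409}{474523948}$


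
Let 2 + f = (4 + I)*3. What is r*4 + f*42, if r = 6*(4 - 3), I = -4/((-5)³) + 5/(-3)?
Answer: 29754/125 ≈ 238.03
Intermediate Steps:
I = -613/375 (I = -4/(-125) + 5*(-⅓) = -4*(-1/125) - 5/3 = 4/125 - 5/3 = -613/375 ≈ -1.6347)
r = 6 (r = 6*1 = 6)
f = 637/125 (f = -2 + (4 - 613/375)*3 = -2 + (887/375)*3 = -2 + 887/125 = 637/125 ≈ 5.0960)
r*4 + f*42 = 6*4 + (637/125)*42 = 24 + 26754/125 = 29754/125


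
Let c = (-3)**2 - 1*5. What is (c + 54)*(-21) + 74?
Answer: -1144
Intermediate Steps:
c = 4 (c = 9 - 5 = 4)
(c + 54)*(-21) + 74 = (4 + 54)*(-21) + 74 = 58*(-21) + 74 = -1218 + 74 = -1144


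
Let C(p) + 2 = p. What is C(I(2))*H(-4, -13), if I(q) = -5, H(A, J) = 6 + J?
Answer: 49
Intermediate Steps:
C(p) = -2 + p
C(I(2))*H(-4, -13) = (-2 - 5)*(6 - 13) = -7*(-7) = 49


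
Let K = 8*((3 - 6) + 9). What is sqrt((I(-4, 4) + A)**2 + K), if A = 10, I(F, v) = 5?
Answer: sqrt(273) ≈ 16.523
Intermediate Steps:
K = 48 (K = 8*(-3 + 9) = 8*6 = 48)
sqrt((I(-4, 4) + A)**2 + K) = sqrt((5 + 10)**2 + 48) = sqrt(15**2 + 48) = sqrt(225 + 48) = sqrt(273)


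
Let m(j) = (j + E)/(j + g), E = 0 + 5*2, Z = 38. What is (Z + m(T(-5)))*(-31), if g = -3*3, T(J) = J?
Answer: -16337/14 ≈ -1166.9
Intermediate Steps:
g = -9
E = 10 (E = 0 + 10 = 10)
m(j) = (10 + j)/(-9 + j) (m(j) = (j + 10)/(j - 9) = (10 + j)/(-9 + j))
(Z + m(T(-5)))*(-31) = (38 + (10 - 5)/(-9 - 5))*(-31) = (38 + 5/(-14))*(-31) = (38 - 1/14*5)*(-31) = (38 - 5/14)*(-31) = (527/14)*(-31) = -16337/14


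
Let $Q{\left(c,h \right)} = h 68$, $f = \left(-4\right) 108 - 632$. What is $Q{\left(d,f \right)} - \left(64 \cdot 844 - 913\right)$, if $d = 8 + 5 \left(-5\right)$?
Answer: $-125455$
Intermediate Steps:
$d = -17$ ($d = 8 - 25 = -17$)
$f = -1064$ ($f = -432 - 632 = -1064$)
$Q{\left(c,h \right)} = 68 h$
$Q{\left(d,f \right)} - \left(64 \cdot 844 - 913\right) = 68 \left(-1064\right) - \left(64 \cdot 844 - 913\right) = -72352 - \left(54016 - 913\right) = -72352 - 53103 = -125455$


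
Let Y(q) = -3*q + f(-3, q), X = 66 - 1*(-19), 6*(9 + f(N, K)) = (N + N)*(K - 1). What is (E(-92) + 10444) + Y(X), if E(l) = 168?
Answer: 10264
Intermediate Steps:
f(N, K) = -9 + N*(-1 + K)/3 (f(N, K) = -9 + ((N + N)*(K - 1))/6 = -9 + ((2*N)*(-1 + K))/6 = -9 + (2*N*(-1 + K))/6 = -9 + N*(-1 + K)/3)
X = 85 (X = 66 + 19 = 85)
Y(q) = -8 - 4*q (Y(q) = -3*q + (-9 - ⅓*(-3) + (⅓)*q*(-3)) = -3*q + (-9 + 1 - q) = -3*q + (-8 - q) = -8 - 4*q)
(E(-92) + 10444) + Y(X) = (168 + 10444) + (-8 - 4*85) = 10612 + (-8 - 340) = 10612 - 348 = 10264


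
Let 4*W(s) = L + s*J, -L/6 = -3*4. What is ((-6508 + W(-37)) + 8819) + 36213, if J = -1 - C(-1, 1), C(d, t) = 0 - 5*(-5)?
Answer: 77565/2 ≈ 38783.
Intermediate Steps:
L = 72 (L = -(-18)*4 = -6*(-12) = 72)
C(d, t) = 25 (C(d, t) = 0 + 25 = 25)
J = -26 (J = -1 - 1*25 = -1 - 25 = -26)
W(s) = 18 - 13*s/2 (W(s) = (72 + s*(-26))/4 = (72 - 26*s)/4 = 18 - 13*s/2)
((-6508 + W(-37)) + 8819) + 36213 = ((-6508 + (18 - 13/2*(-37))) + 8819) + 36213 = ((-6508 + (18 + 481/2)) + 8819) + 36213 = ((-6508 + 517/2) + 8819) + 36213 = (-12499/2 + 8819) + 36213 = 5139/2 + 36213 = 77565/2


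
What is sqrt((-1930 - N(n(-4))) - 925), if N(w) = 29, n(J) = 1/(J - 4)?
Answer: 2*I*sqrt(721) ≈ 53.703*I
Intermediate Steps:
n(J) = 1/(-4 + J)
sqrt((-1930 - N(n(-4))) - 925) = sqrt((-1930 - 1*29) - 925) = sqrt((-1930 - 29) - 925) = sqrt(-1959 - 925) = sqrt(-2884) = 2*I*sqrt(721)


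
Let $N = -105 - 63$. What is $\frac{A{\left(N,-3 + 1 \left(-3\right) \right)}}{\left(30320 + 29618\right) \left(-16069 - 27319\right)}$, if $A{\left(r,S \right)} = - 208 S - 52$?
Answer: $- \frac{13}{28267282} \approx -4.599 \cdot 10^{-7}$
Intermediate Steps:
$N = -168$
$A{\left(r,S \right)} = -52 - 208 S$
$\frac{A{\left(N,-3 + 1 \left(-3\right) \right)}}{\left(30320 + 29618\right) \left(-16069 - 27319\right)} = \frac{-52 - 208 \left(-3 + 1 \left(-3\right)\right)}{\left(30320 + 29618\right) \left(-16069 - 27319\right)} = \frac{-52 - 208 \left(-3 - 3\right)}{59938 \left(-43388\right)} = \frac{-52 - -1248}{-2600589944} = \left(-52 + 1248\right) \left(- \frac{1}{2600589944}\right) = 1196 \left(- \frac{1}{2600589944}\right) = - \frac{13}{28267282}$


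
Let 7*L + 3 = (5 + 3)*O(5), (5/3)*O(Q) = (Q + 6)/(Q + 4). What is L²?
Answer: 1849/11025 ≈ 0.16771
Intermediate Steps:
O(Q) = 3*(6 + Q)/(5*(4 + Q)) (O(Q) = 3*((Q + 6)/(Q + 4))/5 = 3*((6 + Q)/(4 + Q))/5 = 3*(6 + Q)/(5*(4 + Q)))
L = 43/105 (L = -3/7 + ((5 + 3)*(3*(6 + 5)/(5*(4 + 5))))/7 = -3/7 + (8*((⅗)*11/9))/7 = -3/7 + (8*((⅗)*(⅑)*11))/7 = -3/7 + (8*(11/15))/7 = -3/7 + (⅐)*(88/15) = -3/7 + 88/105 = 43/105 ≈ 0.40952)
L² = (43/105)² = 1849/11025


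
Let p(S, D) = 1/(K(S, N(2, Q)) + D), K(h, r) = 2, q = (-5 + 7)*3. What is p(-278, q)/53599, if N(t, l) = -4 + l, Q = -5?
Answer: 1/428792 ≈ 2.3321e-6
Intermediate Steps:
q = 6 (q = 2*3 = 6)
p(S, D) = 1/(2 + D)
p(-278, q)/53599 = 1/((2 + 6)*53599) = (1/53599)/8 = (⅛)*(1/53599) = 1/428792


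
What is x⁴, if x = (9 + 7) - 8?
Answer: 4096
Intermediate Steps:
x = 8 (x = 16 - 8 = 8)
x⁴ = 8⁴ = 4096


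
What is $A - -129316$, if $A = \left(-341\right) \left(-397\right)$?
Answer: $264693$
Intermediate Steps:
$A = 135377$
$A - -129316 = 135377 - -129316 = 135377 + 129316 = 264693$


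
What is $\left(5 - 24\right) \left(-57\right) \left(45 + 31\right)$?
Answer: $82308$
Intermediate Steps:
$\left(5 - 24\right) \left(-57\right) \left(45 + 31\right) = \left(5 - 24\right) \left(-57\right) 76 = \left(-19\right) \left(-57\right) 76 = 1083 \cdot 76 = 82308$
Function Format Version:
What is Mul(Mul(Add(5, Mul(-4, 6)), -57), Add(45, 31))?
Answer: 82308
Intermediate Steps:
Mul(Mul(Add(5, Mul(-4, 6)), -57), Add(45, 31)) = Mul(Mul(Add(5, -24), -57), 76) = Mul(Mul(-19, -57), 76) = Mul(1083, 76) = 82308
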